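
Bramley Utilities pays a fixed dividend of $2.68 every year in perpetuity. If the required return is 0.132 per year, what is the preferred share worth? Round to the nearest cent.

Level perpetuity: PV = C / r = $2.68 / 0.132 = $20.30

$20.30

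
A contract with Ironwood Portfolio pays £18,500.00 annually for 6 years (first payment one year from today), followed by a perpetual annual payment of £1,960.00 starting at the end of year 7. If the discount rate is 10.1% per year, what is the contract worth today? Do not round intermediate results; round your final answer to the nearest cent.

£91231.34

PV of 6-year annuity: £18,500.00 × [1 − (1+0.101)^−6] / 0.101 = 80336.75293
Perpetuity value at year 6: £1,960.00 / 0.101 = 19405.94059
PV of perpetuity: 19405.94059 / (1+0.101)^6 = 10894.58731
Total PV = 80336.75293 + 10894.58731 = 91231.34024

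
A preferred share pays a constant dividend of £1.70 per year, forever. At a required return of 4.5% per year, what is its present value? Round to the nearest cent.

Level perpetuity: PV = C / r = £1.70 / 0.045 = £37.78

£37.78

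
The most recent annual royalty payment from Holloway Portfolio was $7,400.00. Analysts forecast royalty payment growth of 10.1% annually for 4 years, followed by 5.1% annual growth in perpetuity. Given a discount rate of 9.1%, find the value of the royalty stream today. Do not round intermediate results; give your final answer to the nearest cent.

D_1 = 8147.40000
D_2 = 8970.28740
D_3 = 9876.28643
D_4 = 10873.79136
Terminal value at year 4: TV = D_4×(1+g_2)/(r−g_2) = 11428.35472/0.04 = 285708.86789
P_0 = D_1/(1+r)^1 + D_2/(1+r)^2 + D_3/(1+r)^3 + D_4/(1+r)^4 + TV/(1+r)^4
    = 7467.82768 + 7536.27706 + 7605.35385 + 7675.06378 + 201662.30087 = 231946.82324

$231946.82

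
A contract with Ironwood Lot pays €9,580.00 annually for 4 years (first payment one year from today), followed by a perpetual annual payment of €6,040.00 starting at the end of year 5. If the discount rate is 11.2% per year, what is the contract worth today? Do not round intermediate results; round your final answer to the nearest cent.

€64864.50

PV of 4-year annuity: €9,580.00 × [1 − (1+0.112)^−4] / 0.112 = 29594.95749
Perpetuity value at year 4: €6,040.00 / 0.112 = 53928.57143
PV of perpetuity: 53928.57143 / (1+0.112)^4 = 35269.53769
Total PV = 29594.95749 + 35269.53769 = 64864.49518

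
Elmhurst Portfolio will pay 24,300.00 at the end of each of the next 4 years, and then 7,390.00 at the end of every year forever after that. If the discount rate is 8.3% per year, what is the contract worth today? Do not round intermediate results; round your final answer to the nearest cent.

144672.23

PV of 4-year annuity: 24,300.00 × [1 − (1+0.083)^−4] / 0.083 = 79950.14549
Perpetuity value at year 4: 7,390.00 / 0.083 = 89036.14458
PV of perpetuity: 89036.14458 / (1+0.083)^4 = 64722.08799
Total PV = 79950.14549 + 64722.08799 = 144672.23348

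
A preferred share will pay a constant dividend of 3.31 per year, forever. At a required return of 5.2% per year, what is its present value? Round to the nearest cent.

Level perpetuity: PV = C / r = 3.31 / 0.052 = 63.65

63.65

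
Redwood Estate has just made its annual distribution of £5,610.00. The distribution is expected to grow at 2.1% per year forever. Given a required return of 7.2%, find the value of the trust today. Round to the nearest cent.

D₁ = D₀ × (1 + g) = £5,610.00 × 1.021 = £5,727.8100
Growing perpetuity: P = D₁ / (r − g) = £5,727.8100 / (0.072 − 0.021) = £112,310.00

£112310.00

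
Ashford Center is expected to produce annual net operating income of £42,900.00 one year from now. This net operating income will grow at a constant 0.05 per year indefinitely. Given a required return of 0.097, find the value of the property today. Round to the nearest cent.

£912765.96

Growing perpetuity: P = D₁ / (r − g) = £42,900.0000 / (0.097 − 0.05) = £912,765.96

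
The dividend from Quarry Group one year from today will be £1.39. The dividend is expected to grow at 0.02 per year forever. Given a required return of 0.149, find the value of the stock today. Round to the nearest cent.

£10.78

Growing perpetuity: P = D₁ / (r − g) = £1.3900 / (0.149 − 0.02) = £10.78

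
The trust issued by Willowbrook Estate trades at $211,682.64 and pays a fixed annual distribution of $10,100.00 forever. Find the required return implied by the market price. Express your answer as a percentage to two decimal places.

P = C/r ⇒ r = C/P = $10,100.00/$211,682.64 = 0.047713

4.77%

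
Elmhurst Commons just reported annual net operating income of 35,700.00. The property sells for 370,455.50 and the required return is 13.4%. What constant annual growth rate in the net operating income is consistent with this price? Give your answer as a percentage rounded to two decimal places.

3.43%

P = D₀(1+g)/(r−g) ⇒ P(r−g) = D₀(1+g) ⇒ g(P+D₀) = P·r − D₀
g = (P·r − D₀)/(P + D₀) = (370,455.50×0.134 − 35,700.00) / (370,455.50 + 35,700.00) = 0.034324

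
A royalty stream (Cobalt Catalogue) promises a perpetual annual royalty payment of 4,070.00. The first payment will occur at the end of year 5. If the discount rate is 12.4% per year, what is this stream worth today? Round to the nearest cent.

20563.99

Value at end of year 4: C / r = 4,070.00 / 0.124 = 32,822.5806
Discount to today: PV = 32,822.5806 / (1 + 0.124)^4 = 32,822.5806 / 1.596119 = 20,563.99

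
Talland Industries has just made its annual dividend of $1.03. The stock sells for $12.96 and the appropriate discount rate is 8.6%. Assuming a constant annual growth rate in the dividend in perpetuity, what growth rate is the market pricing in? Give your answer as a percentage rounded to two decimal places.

P = D₀(1+g)/(r−g) ⇒ P(r−g) = D₀(1+g) ⇒ g(P+D₀) = P·r − D₀
g = (P·r − D₀)/(P + D₀) = ($12.96×0.086 − $1.03) / ($12.96 + $1.03) = 0.006044

0.60%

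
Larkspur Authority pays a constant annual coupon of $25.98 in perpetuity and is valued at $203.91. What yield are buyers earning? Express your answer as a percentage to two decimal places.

12.74%

P = C/r ⇒ r = C/P = $25.98/$203.91 = 0.127409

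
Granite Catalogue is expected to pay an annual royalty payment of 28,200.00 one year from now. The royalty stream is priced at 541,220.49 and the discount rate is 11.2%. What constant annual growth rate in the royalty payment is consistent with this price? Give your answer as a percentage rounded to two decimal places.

P = D₁/(r−g) ⇒ g = r − D₁/P = 0.112 − 28,200.00/541,220.49 = 0.059896

5.99%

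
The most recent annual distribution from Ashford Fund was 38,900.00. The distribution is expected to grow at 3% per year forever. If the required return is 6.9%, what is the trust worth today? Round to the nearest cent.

1027358.97

D₁ = D₀ × (1 + g) = 38,900.00 × 1.03 = 40,067.0000
Growing perpetuity: P = D₁ / (r − g) = 40,067.0000 / (0.069 − 0.03) = 1,027,358.97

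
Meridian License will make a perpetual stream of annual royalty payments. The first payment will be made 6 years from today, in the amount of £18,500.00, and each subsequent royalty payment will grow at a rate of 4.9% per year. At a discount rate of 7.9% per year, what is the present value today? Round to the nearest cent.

Value at end of year 5: C₁ / (r − g) = £18,500.00 / (0.079 − 0.049) = £616,666.6667
Discount to today: PV = £616,666.6667 / (1 + 0.079)^5 = £616,666.6667 / 1.462538 = £421,641.40

£421641.40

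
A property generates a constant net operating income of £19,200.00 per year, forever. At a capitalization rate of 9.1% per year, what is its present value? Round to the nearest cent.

Level perpetuity: PV = C / r = £19,200.00 / 0.091 = £210,989.01

£210989.01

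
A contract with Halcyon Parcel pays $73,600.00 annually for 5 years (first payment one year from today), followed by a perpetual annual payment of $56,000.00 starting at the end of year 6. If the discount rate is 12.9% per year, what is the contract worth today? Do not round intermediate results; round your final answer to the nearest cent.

$496163.14

PV of 5-year annuity: $73,600.00 × [1 − (1+0.129)^−5] / 0.129 = 259501.09500
Perpetuity value at year 5: $56,000.00 / 0.129 = 434108.52713
PV of perpetuity: 434108.52713 / (1+0.129)^5 = 236662.04181
Total PV = 259501.09500 + 236662.04181 = 496163.13681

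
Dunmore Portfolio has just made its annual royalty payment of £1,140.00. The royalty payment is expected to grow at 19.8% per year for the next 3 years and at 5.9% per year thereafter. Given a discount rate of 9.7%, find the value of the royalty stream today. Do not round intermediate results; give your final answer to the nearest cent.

£45467.13

D_1 = 1365.72000
D_2 = 1636.13256
D_3 = 1960.08681
Terminal value at year 3: TV = D_3×(1+g_2)/(r−g_2) = 2075.73193/0.038 = 54624.52443
P_0 = D_1/(1+r)^1 + D_2/(1+r)^2 + D_3/(1+r)^3 + TV/(1+r)^3
    = 1244.95898 + 1359.58146 + 1484.75714 + 41377.83717 = 45467.13475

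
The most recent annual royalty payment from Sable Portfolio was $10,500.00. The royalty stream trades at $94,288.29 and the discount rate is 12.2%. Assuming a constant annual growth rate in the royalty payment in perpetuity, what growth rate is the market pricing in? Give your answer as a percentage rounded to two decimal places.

P = D₀(1+g)/(r−g) ⇒ P(r−g) = D₀(1+g) ⇒ g(P+D₀) = P·r − D₀
g = (P·r − D₀)/(P + D₀) = ($94,288.29×0.122 − $10,500.00) / ($94,288.29 + $10,500.00) = 0.009573

0.96%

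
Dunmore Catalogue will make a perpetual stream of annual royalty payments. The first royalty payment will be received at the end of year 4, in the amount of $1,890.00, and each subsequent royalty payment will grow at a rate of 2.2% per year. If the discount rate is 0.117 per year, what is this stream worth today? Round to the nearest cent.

Value at end of year 3: C₁ / (r − g) = $1,890.00 / (0.117 − 0.022) = $19,894.7368
Discount to today: PV = $19,894.7368 / (1 + 0.117)^3 = $19,894.7368 / 1.393669 = $14,275.08

$14275.08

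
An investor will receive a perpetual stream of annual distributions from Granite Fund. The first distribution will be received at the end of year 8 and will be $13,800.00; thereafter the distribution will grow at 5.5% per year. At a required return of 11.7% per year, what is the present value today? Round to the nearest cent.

Value at end of year 7: C₁ / (r − g) = $13,800.00 / (0.117 − 0.055) = $222,580.6452
Discount to today: PV = $222,580.6452 / (1 + 0.117)^7 = $222,580.6452 / 2.169563 = $102,592.40

$102592.40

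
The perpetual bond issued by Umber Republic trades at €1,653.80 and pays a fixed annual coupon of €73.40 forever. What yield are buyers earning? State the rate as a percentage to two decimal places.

P = C/r ⇒ r = C/P = €73.40/€1,653.80 = 0.044383

4.44%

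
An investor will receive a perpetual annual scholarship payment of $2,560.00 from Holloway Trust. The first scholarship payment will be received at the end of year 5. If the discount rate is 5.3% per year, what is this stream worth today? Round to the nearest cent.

$39287.16

Value at end of year 4: C / r = $2,560.00 / 0.053 = $48,301.8868
Discount to today: PV = $48,301.8868 / (1 + 0.053)^4 = $48,301.8868 / 1.229457 = $39,287.16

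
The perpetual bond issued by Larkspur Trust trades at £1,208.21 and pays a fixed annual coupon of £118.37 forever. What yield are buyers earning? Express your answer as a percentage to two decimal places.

9.80%

P = C/r ⇒ r = C/P = £118.37/£1,208.21 = 0.097971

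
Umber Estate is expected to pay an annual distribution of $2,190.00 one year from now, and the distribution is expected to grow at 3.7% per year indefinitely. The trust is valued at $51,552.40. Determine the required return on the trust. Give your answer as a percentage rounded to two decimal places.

7.95%

P = D₁/(r − g) ⇒ r = D₁/P + g = $2,190.0000/$51,552.40 + 0.037 = 0.042481 + 0.037 = 0.079481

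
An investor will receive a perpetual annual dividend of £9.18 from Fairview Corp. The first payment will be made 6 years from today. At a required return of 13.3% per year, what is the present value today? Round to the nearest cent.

Value at end of year 5: C / r = £9.18 / 0.133 = £69.0226
Discount to today: PV = £69.0226 / (1 + 0.133)^5 = £69.0226 / 1.867022 = £36.97

£36.97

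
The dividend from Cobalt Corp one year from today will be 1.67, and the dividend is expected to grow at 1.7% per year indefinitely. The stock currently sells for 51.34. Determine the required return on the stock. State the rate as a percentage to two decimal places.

4.95%

P = D₁/(r − g) ⇒ r = D₁/P + g = 1.6700/51.34 + 0.017 = 0.032528 + 0.017 = 0.049528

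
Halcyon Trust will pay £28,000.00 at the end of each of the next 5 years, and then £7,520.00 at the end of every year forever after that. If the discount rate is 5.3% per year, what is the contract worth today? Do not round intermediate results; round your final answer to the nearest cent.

£229823.95

PV of 5-year annuity: £28,000.00 × [1 − (1+0.053)^−5] / 0.053 = 120226.58938
Perpetuity value at year 5: £7,520.00 / 0.053 = 141886.79245
PV of perpetuity: 141886.79245 / (1+0.053)^5 = 109597.36559
Total PV = 120226.58938 + 109597.36559 = 229823.95497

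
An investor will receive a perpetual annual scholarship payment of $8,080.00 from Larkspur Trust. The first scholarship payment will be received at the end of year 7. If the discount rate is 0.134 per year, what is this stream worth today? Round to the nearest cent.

Value at end of year 6: C / r = $8,080.00 / 0.134 = $60,298.5075
Discount to today: PV = $60,298.5075 / (1 + 0.134)^6 = $60,298.5075 / 2.126563 = $28,354.91

$28354.91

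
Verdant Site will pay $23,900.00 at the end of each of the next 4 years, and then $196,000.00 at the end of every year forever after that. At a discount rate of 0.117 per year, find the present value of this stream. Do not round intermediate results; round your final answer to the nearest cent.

PV of 4-year annuity: $23,900.00 × [1 − (1+0.117)^−4] / 0.117 = 73053.71175
Perpetuity value at year 4: $196,000.00 / 0.117 = 1675213.67521
PV of perpetuity: 1675213.67521 / (1+0.117)^4 = 1076112.10604
Total PV = 73053.71175 + 1076112.10604 = 1149165.81779

$1149165.82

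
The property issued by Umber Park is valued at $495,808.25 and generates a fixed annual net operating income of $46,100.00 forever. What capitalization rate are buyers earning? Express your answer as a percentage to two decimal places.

9.30%

P = C/r ⇒ r = C/P = $46,100.00/$495,808.25 = 0.092979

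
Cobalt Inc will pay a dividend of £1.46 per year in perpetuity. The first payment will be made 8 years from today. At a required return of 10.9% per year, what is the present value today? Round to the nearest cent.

Value at end of year 7: C / r = £1.46 / 0.109 = £13.3945
Discount to today: PV = £13.3945 / (1 + 0.109)^7 = £13.3945 / 2.063103 = £6.49

£6.49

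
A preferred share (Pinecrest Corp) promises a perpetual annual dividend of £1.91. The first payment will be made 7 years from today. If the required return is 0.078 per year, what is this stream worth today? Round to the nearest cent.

£15.60

Value at end of year 6: C / r = £1.91 / 0.078 = £24.4872
Discount to today: PV = £24.4872 / (1 + 0.078)^6 = £24.4872 / 1.569324 = £15.60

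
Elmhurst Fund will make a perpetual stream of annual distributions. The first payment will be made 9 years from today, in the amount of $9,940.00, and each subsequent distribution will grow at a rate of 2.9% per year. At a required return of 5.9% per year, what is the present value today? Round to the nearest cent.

Value at end of year 8: C₁ / (r − g) = $9,940.00 / (0.059 − 0.029) = $331,333.3333
Discount to today: PV = $331,333.3333 / (1 + 0.059)^8 = $331,333.3333 / 1.581859 = $209,458.24

$209458.24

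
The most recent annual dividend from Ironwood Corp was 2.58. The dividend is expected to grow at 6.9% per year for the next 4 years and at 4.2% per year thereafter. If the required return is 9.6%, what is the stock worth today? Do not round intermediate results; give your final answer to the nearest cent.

D_1 = 2.75802
D_2 = 2.94832
D_3 = 3.15176
D_4 = 3.36923
Terminal value at year 4: TV = D_4×(1+g_2)/(r−g_2) = 3.51074/0.054 = 65.01364
P_0 = D_1/(1+r)^1 + D_2/(1+r)^2 + D_3/(1+r)^3 + D_4/(1+r)^4 + TV/(1+r)^4
    = 2.51644 + 2.45445 + 2.39398 + 2.33501 + 45.05700 = 54.75688

54.76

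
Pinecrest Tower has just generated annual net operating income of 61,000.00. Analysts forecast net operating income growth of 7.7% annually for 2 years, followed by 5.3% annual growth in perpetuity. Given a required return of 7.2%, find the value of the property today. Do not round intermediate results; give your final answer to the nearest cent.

3535148.86

D_1 = 65697.00000
D_2 = 70755.66900
Terminal value at year 2: TV = D_2×(1+g_2)/(r−g_2) = 74505.71946/0.019 = 3921353.65563
P_0 = D_1/(1+r)^1 + D_2/(1+r)^2 + TV/(1+r)^2
    = 61284.51493 + 61570.35688 + 3412293.98915 = 3535148.86096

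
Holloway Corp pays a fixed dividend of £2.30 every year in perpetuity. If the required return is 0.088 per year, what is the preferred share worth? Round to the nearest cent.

Level perpetuity: PV = C / r = £2.30 / 0.088 = £26.14

£26.14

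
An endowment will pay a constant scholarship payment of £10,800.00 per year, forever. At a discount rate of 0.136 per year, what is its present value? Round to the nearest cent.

£79411.76

Level perpetuity: PV = C / r = £10,800.00 / 0.136 = £79,411.76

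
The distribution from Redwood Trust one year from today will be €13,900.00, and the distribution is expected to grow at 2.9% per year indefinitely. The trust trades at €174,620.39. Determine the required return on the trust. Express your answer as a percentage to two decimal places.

P = D₁/(r − g) ⇒ r = D₁/P + g = €13,900.0000/€174,620.39 + 0.029 = 0.079601 + 0.029 = 0.108601

10.86%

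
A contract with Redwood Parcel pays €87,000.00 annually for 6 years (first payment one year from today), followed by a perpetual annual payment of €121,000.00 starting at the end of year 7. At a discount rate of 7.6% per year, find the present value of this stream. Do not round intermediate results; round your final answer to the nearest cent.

€1433001.70

PV of 6-year annuity: €87,000.00 × [1 − (1+0.076)^−6] / 0.076 = 407117.94848
Perpetuity value at year 6: €121,000.00 / 0.076 = 1592105.26316
PV of perpetuity: 1592105.26316 / (1+0.076)^6 = 1025883.74860
Total PV = 407117.94848 + 1025883.74860 = 1433001.69708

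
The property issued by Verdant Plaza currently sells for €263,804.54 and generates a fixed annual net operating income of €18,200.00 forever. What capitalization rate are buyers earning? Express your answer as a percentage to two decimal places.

6.90%

P = C/r ⇒ r = C/P = €18,200.00/€263,804.54 = 0.068990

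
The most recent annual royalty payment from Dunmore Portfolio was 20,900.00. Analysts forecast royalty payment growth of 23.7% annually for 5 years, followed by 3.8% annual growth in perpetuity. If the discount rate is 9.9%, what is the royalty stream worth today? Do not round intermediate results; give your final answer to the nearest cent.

793610.18

D_1 = 25853.30000
D_2 = 31980.53210
D_3 = 39559.91821
D_4 = 48935.61882
D_5 = 60533.36048
Terminal value at year 5: TV = D_5×(1+g_2)/(r−g_2) = 62833.62818/0.061 = 1030059.47840
P_0 = D_1/(1+r)^1 + D_2/(1+r)^2 + D_3/(1+r)^3 + D_4/(1+r)^4 + D_5/(1+r)^5 + TV/(1+r)^5
    = 23524.38581 + 26478.31232 + 29803.15955 + 33545.50351 + 37757.76874 + 642501.04837 = 793610.17829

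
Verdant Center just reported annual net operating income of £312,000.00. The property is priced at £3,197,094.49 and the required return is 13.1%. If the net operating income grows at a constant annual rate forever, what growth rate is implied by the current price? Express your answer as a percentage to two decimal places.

P = D₀(1+g)/(r−g) ⇒ P(r−g) = D₀(1+g) ⇒ g(P+D₀) = P·r − D₀
g = (P·r − D₀)/(P + D₀) = (£3,197,094.49×0.131 − £312,000.00) / (£3,197,094.49 + £312,000.00) = 0.030441

3.04%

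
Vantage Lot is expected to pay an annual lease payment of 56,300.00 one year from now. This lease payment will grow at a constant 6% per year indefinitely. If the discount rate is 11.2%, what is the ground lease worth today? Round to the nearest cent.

Growing perpetuity: P = D₁ / (r − g) = 56,300.0000 / (0.112 − 0.06) = 1,082,692.31

1082692.31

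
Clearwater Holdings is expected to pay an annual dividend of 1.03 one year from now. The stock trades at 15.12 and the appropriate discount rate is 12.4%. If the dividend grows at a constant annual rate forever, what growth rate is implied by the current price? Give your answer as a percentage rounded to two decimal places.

5.59%

P = D₁/(r−g) ⇒ g = r − D₁/P = 0.124 − 1.03/15.12 = 0.055878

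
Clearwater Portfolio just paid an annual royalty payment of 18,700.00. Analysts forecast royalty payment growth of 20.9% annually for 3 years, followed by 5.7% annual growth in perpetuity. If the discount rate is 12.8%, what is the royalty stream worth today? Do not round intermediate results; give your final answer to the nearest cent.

D_1 = 22608.30000
D_2 = 27333.43470
D_3 = 33046.12255
Terminal value at year 3: TV = D_3×(1+g_2)/(r−g_2) = 34929.75154/0.071 = 491968.33152
P_0 = D_1/(1+r)^1 + D_2/(1+r)^2 + D_3/(1+r)^3 + TV/(1+r)^3
    = 20042.81915 + 21482.06414 + 23024.65917 + 342775.55979 = 407325.10225

407325.10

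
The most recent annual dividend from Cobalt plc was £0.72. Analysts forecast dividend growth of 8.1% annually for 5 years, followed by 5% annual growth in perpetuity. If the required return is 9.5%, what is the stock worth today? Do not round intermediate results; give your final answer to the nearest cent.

D_1 = 0.77832
D_2 = 0.84136
D_3 = 0.90951
D_4 = 0.98319
D_5 = 1.06282
Terminal value at year 5: TV = D_5×(1+g_2)/(r−g_2) = 1.11596/0.045 = 24.79920
P_0 = D_1/(1+r)^1 + D_2/(1+r)^2 + D_3/(1+r)^3 + D_4/(1+r)^4 + D_5/(1+r)^5 + TV/(1+r)^5
    = 0.71079 + 0.70171 + 0.69274 + 0.68388 + 0.67513 + 15.75314 = 19.21739

£19.22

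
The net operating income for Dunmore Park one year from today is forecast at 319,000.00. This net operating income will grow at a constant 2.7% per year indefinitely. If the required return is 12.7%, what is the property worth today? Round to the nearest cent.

Growing perpetuity: P = D₁ / (r − g) = 319,000.0000 / (0.127 − 0.027) = 3,190,000.00

3190000.00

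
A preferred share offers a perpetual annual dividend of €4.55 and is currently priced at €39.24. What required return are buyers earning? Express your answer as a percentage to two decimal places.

11.60%

P = C/r ⇒ r = C/P = €4.55/€39.24 = 0.115953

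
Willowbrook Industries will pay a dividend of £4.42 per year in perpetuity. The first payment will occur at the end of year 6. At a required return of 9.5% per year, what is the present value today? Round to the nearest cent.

Value at end of year 5: C / r = £4.42 / 0.095 = £46.5263
Discount to today: PV = £46.5263 / (1 + 0.095)^5 = £46.5263 / 1.574239 = £29.55

£29.55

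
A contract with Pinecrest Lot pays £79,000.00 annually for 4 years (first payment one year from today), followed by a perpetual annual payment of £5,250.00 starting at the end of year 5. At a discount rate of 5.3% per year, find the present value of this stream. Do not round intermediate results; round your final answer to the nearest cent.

PV of 4-year annuity: £79,000.00 × [1 − (1+0.053)^−4] / 0.053 = 278188.90326
Perpetuity value at year 4: £5,250.00 / 0.053 = 99056.60377
PV of perpetuity: 99056.60377 / (1+0.053)^4 = 80569.36653
Total PV = 278188.90326 + 80569.36653 = 358758.26979

£358758.27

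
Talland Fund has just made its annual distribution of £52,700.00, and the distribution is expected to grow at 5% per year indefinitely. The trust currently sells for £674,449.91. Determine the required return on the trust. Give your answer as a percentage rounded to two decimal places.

D₁ = £52,700.00 × 1.05 = £55,335.0000
P = D₁/(r − g) ⇒ r = D₁/P + g = £55,335.0000/£674,449.91 + 0.05 = 0.082045 + 0.05 = 0.132045

13.20%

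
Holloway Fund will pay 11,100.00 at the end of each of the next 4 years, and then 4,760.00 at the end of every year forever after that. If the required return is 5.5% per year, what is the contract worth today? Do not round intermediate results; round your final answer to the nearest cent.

108768.11

PV of 4-year annuity: 11,100.00 × [1 − (1+0.055)^−4] / 0.055 = 38907.16635
Perpetuity value at year 4: 4,760.00 / 0.055 = 86545.45455
PV of perpetuity: 86545.45455 / (1+0.055)^4 = 69860.93997
Total PV = 38907.16635 + 69860.93997 = 108768.10632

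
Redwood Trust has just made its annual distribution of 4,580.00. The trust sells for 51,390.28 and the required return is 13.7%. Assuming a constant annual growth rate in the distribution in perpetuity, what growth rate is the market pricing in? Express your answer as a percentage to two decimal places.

P = D₀(1+g)/(r−g) ⇒ P(r−g) = D₀(1+g) ⇒ g(P+D₀) = P·r − D₀
g = (P·r − D₀)/(P + D₀) = (51,390.28×0.137 − 4,580.00) / (51,390.28 + 4,580.00) = 0.043960

4.40%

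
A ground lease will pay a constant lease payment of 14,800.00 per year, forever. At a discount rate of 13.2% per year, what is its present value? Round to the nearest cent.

Level perpetuity: PV = C / r = 14,800.00 / 0.132 = 112,121.21

112121.21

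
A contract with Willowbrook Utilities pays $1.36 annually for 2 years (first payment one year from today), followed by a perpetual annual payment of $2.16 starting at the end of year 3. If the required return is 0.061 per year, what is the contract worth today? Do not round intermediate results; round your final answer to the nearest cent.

$33.95

PV of 2-year annuity: $1.36 × [1 − (1+0.061)^−2] / 0.061 = 2.48992
Perpetuity value at year 2: $2.16 / 0.061 = 35.40984
PV of perpetuity: 35.40984 / (1+0.061)^2 = 31.45525
Total PV = 2.48992 + 31.45525 = 33.94517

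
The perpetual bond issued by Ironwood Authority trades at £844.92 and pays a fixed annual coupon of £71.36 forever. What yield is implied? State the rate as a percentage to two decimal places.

P = C/r ⇒ r = C/P = £71.36/£844.92 = 0.084458

8.45%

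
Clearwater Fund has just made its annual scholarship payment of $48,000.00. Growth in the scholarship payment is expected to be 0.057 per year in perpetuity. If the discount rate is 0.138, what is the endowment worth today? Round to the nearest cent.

$626370.37

D₁ = D₀ × (1 + g) = $48,000.00 × 1.057 = $50,736.0000
Growing perpetuity: P = D₁ / (r − g) = $50,736.0000 / (0.138 − 0.057) = $626,370.37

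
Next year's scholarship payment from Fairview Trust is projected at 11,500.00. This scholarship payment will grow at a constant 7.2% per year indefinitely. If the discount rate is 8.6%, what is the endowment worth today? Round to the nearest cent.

Growing perpetuity: P = D₁ / (r − g) = 11,500.0000 / (0.086 − 0.072) = 821,428.57

821428.57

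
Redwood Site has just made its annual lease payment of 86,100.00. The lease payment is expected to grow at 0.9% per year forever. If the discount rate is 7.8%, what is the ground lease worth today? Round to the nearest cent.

D₁ = D₀ × (1 + g) = 86,100.00 × 1.009 = 86,874.9000
Growing perpetuity: P = D₁ / (r − g) = 86,874.9000 / (0.078 − 0.009) = 1,259,056.52

1259056.52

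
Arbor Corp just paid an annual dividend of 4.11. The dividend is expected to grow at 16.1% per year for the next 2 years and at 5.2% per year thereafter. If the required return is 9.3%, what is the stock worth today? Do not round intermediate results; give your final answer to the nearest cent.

127.99

D_1 = 4.77171
D_2 = 5.53996
Terminal value at year 2: TV = D_2×(1+g_2)/(r−g_2) = 5.82803/0.041 = 142.14715
P_0 = D_1/(1+r)^1 + D_2/(1+r)^2 + TV/(1+r)^2
    = 4.36570 + 4.63731 + 118.98654 = 127.98954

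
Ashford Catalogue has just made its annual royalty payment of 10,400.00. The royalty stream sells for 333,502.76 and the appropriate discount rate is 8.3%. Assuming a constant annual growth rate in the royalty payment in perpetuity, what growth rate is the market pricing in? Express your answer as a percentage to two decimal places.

5.02%

P = D₀(1+g)/(r−g) ⇒ P(r−g) = D₀(1+g) ⇒ g(P+D₀) = P·r − D₀
g = (P·r − D₀)/(P + D₀) = (333,502.76×0.083 − 10,400.00) / (333,502.76 + 10,400.00) = 0.050249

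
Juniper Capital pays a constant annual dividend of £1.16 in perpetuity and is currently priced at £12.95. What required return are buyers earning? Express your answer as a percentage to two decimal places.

8.96%

P = C/r ⇒ r = C/P = £1.16/£12.95 = 0.089575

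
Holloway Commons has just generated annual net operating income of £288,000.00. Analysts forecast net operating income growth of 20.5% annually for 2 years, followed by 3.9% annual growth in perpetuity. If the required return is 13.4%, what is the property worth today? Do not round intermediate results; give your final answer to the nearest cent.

D_1 = 347040.00000
D_2 = 418183.20000
Terminal value at year 2: TV = D_2×(1+g_2)/(r−g_2) = 434492.34480/0.095 = 4573603.62947
P_0 = D_1/(1+r)^1 + D_2/(1+r)^2 + TV/(1+r)^2
    = 306031.74603 + 325192.46382 + 3556578.63059 = 4187802.84043

£4187802.84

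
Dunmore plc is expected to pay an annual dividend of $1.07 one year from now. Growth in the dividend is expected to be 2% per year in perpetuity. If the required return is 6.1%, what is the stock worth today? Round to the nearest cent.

Growing perpetuity: P = D₁ / (r − g) = $1.0700 / (0.061 − 0.02) = $26.10

$26.10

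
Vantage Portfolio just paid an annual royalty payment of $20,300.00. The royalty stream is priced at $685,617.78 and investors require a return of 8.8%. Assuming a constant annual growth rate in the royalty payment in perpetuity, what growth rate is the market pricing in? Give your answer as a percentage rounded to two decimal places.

5.67%

P = D₀(1+g)/(r−g) ⇒ P(r−g) = D₀(1+g) ⇒ g(P+D₀) = P·r − D₀
g = (P·r − D₀)/(P + D₀) = ($685,617.78×0.088 − $20,300.00) / ($685,617.78 + $20,300.00) = 0.056713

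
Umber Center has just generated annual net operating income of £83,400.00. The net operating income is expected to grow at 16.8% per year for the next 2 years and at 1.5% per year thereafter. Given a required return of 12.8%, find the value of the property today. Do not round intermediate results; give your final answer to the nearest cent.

D_1 = 97411.20000
D_2 = 113776.28160
Terminal value at year 2: TV = D_2×(1+g_2)/(r−g_2) = 115482.92582/0.113 = 1021972.79490
P_0 = D_1/(1+r)^1 + D_2/(1+r)^2 + TV/(1+r)^2
    = 86357.44681 + 89419.76762 + 803195.25780 = 978972.47223

£978972.47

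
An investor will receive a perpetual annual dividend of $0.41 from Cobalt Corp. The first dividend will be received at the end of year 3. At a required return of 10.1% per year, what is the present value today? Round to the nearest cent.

Value at end of year 2: C / r = $0.41 / 0.101 = $4.0594
Discount to today: PV = $4.0594 / (1 + 0.101)^2 = $4.0594 / 1.212201 = $3.35

$3.35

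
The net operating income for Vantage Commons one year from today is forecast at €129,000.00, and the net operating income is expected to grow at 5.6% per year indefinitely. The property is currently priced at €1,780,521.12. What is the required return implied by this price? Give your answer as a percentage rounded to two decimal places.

P = D₁/(r − g) ⇒ r = D₁/P + g = €129,000.0000/€1,780,521.12 + 0.056 = 0.072451 + 0.056 = 0.128451

12.85%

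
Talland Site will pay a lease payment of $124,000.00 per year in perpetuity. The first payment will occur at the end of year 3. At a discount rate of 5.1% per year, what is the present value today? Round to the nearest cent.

Value at end of year 2: C / r = $124,000.00 / 0.051 = $2,431,372.5490
Discount to today: PV = $2,431,372.5490 / (1 + 0.051)^2 = $2,431,372.5490 / 1.104601 = $2,201,131.95

$2201131.95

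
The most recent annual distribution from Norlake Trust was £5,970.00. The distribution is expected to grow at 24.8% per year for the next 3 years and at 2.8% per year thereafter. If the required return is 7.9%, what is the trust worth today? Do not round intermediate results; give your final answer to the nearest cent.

D_1 = 7450.56000
D_2 = 9298.29888
D_3 = 11604.27700
Terminal value at year 3: TV = D_3×(1+g_2)/(r−g_2) = 11929.19676/0.051 = 233905.81879
P_0 = D_1/(1+r)^1 + D_2/(1+r)^2 + D_3/(1+r)^3 + TV/(1+r)^3
    = 6905.06024 + 7986.57570 + 9237.48515 + 186198.72023 = 210327.84132

£210327.84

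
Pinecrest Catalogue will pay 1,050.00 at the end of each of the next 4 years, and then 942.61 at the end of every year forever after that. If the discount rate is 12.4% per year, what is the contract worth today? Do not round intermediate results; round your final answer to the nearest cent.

PV of 4-year annuity: 1,050.00 × [1 − (1+0.124)^−4] / 0.124 = 3162.53451
Perpetuity value at year 4: 942.61 / 0.124 = 7601.69355
PV of perpetuity: 7601.69355 / (1+0.124)^4 = 4762.61102
Total PV = 3162.53451 + 4762.61102 = 7925.14553

7925.15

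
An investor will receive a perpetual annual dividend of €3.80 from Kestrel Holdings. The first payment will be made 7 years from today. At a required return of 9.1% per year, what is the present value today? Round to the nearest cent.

Value at end of year 6: C / r = €3.80 / 0.091 = €41.7582
Discount to today: PV = €41.7582 / (1 + 0.091)^6 = €41.7582 / 1.686353 = €24.76

€24.76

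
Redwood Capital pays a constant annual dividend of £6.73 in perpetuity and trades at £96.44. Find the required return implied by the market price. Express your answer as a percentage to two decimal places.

6.98%

P = C/r ⇒ r = C/P = £6.73/£96.44 = 0.069784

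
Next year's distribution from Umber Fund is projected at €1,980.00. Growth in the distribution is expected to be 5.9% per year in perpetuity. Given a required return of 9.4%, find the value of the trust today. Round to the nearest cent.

€56571.43

Growing perpetuity: P = D₁ / (r − g) = €1,980.0000 / (0.094 − 0.059) = €56,571.43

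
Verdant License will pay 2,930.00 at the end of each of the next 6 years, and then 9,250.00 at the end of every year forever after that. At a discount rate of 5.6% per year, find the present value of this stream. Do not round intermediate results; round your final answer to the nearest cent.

PV of 6-year annuity: 2,930.00 × [1 − (1+0.056)^−6] / 0.056 = 14590.62244
Perpetuity value at year 6: 9,250.00 / 0.056 = 165178.57143
PV of perpetuity: 165178.57143 / (1+0.056)^6 = 119116.02619
Total PV = 14590.62244 + 119116.02619 = 133706.64863

133706.65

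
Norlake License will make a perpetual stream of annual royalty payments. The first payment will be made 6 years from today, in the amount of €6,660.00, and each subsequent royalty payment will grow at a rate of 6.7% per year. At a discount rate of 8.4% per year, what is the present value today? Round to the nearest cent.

Value at end of year 5: C₁ / (r − g) = €6,660.00 / (0.084 − 0.067) = €391,764.7059
Discount to today: PV = €391,764.7059 / (1 + 0.084)^5 = €391,764.7059 / 1.496740 = €261,745.30

€261745.30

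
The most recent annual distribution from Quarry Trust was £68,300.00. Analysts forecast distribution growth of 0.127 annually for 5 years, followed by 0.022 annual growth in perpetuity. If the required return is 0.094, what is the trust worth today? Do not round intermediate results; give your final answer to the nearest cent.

£1498466.57

D_1 = 76974.10000
D_2 = 86749.81070
D_3 = 97767.03666
D_4 = 110183.45031
D_5 = 124176.74850
Terminal value at year 5: TV = D_5×(1+g_2)/(r−g_2) = 126908.63697/0.072 = 1762619.95794
P_0 = D_1/(1+r)^1 + D_2/(1+r)^2 + D_3/(1+r)^3 + D_4/(1+r)^4 + D_5/(1+r)^5 + TV/(1+r)^5
    = 70360.23766 + 72482.62143 + 74669.02591 + 76921.38227 + 79241.67991 + 1124791.62315 = 1498466.57033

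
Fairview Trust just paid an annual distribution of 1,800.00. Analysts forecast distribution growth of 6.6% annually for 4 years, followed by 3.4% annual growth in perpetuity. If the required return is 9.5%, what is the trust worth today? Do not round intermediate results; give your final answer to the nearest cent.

34141.11

D_1 = 1918.80000
D_2 = 2045.44080
D_3 = 2180.43989
D_4 = 2324.34893
Terminal value at year 4: TV = D_4×(1+g_2)/(r−g_2) = 2403.37679/0.061 = 39399.61950
P_0 = D_1/(1+r)^1 + D_2/(1+r)^2 + D_3/(1+r)^3 + D_4/(1+r)^4 + TV/(1+r)^4
    = 1752.32877 + 1705.92006 + 1660.74044 + 1616.75736 + 27405.36249 = 34141.10912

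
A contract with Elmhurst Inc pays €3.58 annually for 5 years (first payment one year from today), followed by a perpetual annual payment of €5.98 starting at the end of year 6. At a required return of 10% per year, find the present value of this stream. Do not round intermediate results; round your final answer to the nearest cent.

€50.70

PV of 5-year annuity: €3.58 × [1 − (1+0.1)^−5] / 0.1 = 13.57102
Perpetuity value at year 5: €5.98 / 0.1 = 59.80000
PV of perpetuity: 59.80000 / (1+0.1)^5 = 37.13110
Total PV = 13.57102 + 37.13110 = 50.70211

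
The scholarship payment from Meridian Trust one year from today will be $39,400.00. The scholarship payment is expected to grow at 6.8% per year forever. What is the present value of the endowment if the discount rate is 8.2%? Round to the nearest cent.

$2814285.71

Growing perpetuity: P = D₁ / (r − g) = $39,400.0000 / (0.082 − 0.068) = $2,814,285.71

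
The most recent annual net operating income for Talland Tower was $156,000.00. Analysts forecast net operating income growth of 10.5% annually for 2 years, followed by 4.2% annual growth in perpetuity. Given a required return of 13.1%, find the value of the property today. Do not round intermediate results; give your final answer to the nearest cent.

D_1 = 172380.00000
D_2 = 190479.90000
Terminal value at year 2: TV = D_2×(1+g_2)/(r−g_2) = 198480.05580/0.089 = 2230112.98652
P_0 = D_1/(1+r)^1 + D_2/(1+r)^2 + TV/(1+r)^2
    = 152413.79310 + 148910.02774 + 1743418.52708 = 2044742.34793

$2044742.35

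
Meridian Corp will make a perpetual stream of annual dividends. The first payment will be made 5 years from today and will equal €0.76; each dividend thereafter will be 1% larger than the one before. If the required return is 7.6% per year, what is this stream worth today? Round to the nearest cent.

Value at end of year 4: C₁ / (r − g) = €0.76 / (0.076 − 0.01) = €11.5152
Discount to today: PV = €11.5152 / (1 + 0.076)^4 = €11.5152 / 1.340445 = €8.59

€8.59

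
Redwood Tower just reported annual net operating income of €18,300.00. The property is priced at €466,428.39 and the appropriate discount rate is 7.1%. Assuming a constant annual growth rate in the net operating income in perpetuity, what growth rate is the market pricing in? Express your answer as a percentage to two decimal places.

3.06%

P = D₀(1+g)/(r−g) ⇒ P(r−g) = D₀(1+g) ⇒ g(P+D₀) = P·r − D₀
g = (P·r − D₀)/(P + D₀) = (€466,428.39×0.071 − €18,300.00) / (€466,428.39 + €18,300.00) = 0.030566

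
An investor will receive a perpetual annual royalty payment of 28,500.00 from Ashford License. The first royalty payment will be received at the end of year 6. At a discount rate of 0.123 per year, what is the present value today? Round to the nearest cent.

129730.16

Value at end of year 5: C / r = 28,500.00 / 0.123 = 231,707.3171
Discount to today: PV = 231,707.3171 / (1 + 0.123)^5 = 231,707.3171 / 1.786071 = 129,730.16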